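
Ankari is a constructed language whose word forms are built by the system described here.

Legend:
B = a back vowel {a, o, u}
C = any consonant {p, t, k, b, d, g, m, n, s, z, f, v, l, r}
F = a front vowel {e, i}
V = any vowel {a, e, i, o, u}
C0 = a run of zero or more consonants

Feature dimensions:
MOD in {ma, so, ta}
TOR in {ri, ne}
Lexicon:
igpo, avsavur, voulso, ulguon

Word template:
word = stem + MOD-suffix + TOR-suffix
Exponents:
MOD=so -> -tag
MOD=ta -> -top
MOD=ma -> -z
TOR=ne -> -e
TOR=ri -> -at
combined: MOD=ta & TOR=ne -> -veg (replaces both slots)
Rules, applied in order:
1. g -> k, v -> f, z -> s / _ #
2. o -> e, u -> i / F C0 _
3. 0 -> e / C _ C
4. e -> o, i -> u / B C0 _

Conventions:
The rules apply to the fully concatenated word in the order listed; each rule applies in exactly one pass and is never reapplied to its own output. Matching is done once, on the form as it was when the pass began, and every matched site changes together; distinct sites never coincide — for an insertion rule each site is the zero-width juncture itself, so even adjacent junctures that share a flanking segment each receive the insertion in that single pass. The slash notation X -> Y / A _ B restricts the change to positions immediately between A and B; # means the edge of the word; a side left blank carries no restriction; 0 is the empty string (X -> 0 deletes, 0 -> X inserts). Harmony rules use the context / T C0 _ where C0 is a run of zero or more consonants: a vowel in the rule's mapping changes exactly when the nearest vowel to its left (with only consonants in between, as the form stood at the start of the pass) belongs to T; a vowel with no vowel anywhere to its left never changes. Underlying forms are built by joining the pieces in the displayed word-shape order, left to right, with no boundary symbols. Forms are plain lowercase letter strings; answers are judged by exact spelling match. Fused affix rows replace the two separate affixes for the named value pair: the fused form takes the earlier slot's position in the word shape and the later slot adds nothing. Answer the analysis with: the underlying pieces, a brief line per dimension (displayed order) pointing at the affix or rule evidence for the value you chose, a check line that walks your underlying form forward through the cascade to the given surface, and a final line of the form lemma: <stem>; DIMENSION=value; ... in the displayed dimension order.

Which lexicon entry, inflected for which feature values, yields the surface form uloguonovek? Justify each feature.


underlying: ulguon-veg
MOD=ta - signalled by the combined affix row
TOR=ne - signalled by the combined affix row
check: ulguonveg -> ulguonvek -> ulguonvek -> uleguonevek -> uloguonovek
lemma: ulguon; MOD=ta; TOR=ne


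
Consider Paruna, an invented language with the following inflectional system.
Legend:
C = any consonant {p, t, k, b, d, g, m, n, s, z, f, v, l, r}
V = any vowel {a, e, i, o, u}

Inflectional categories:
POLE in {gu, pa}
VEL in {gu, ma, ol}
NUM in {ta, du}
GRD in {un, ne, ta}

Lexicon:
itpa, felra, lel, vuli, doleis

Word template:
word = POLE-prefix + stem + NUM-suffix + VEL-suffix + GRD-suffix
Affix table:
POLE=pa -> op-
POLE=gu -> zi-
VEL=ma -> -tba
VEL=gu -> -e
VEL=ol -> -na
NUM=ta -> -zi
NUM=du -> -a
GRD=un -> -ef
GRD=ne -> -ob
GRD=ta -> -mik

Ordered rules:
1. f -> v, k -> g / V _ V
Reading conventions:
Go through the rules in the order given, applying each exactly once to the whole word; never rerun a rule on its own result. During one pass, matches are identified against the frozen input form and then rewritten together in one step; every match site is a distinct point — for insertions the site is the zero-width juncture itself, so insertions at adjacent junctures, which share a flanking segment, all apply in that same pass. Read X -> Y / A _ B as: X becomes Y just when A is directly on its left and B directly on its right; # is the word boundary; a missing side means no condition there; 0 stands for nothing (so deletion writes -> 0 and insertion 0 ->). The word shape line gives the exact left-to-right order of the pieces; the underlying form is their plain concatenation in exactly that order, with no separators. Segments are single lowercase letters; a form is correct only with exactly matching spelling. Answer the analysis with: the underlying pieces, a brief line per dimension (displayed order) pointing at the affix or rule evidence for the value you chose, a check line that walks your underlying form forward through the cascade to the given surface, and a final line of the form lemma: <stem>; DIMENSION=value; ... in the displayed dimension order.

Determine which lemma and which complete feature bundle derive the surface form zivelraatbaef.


underlying: zi-felra-a-tba-ef
POLE=gu - signalled by the affix zi-
VEL=ma - signalled by the affix -tba
NUM=du - signalled by the affix -a
GRD=un - signalled by the affix -ef
check: zifelraatbaef -> zivelraatbaef
lemma: felra; POLE=gu; VEL=ma; NUM=du; GRD=un


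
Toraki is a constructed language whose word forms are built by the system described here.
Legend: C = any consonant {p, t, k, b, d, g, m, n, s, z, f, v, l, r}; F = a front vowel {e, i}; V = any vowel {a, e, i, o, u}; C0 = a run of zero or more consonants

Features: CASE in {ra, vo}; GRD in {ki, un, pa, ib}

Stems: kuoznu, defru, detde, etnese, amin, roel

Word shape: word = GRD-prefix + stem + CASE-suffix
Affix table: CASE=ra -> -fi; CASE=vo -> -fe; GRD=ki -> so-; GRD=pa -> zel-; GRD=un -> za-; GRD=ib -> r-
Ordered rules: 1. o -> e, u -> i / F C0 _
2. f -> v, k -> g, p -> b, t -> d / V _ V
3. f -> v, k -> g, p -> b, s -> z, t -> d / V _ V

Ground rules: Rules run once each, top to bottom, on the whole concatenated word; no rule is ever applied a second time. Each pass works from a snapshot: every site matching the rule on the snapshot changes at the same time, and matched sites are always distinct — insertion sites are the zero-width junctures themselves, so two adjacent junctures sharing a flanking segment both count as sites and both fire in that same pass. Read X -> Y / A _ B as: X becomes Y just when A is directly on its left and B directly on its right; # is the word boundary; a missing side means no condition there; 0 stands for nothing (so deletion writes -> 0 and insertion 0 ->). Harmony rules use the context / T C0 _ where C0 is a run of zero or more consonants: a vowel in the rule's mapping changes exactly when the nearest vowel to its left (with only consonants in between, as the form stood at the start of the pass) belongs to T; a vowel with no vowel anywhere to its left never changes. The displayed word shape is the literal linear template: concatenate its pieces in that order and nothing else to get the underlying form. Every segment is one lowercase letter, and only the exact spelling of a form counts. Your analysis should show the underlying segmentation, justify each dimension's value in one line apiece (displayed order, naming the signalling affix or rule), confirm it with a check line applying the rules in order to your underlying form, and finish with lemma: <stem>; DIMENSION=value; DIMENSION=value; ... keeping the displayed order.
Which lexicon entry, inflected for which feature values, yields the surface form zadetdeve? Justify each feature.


underlying: za-detde-fe
CASE=vo - signalled by the affix -fe
GRD=un - signalled by the affix za-
check: zadetdefe -> zadetdefe -> zadetdeve -> zadetdeve
lemma: detde; CASE=vo; GRD=un


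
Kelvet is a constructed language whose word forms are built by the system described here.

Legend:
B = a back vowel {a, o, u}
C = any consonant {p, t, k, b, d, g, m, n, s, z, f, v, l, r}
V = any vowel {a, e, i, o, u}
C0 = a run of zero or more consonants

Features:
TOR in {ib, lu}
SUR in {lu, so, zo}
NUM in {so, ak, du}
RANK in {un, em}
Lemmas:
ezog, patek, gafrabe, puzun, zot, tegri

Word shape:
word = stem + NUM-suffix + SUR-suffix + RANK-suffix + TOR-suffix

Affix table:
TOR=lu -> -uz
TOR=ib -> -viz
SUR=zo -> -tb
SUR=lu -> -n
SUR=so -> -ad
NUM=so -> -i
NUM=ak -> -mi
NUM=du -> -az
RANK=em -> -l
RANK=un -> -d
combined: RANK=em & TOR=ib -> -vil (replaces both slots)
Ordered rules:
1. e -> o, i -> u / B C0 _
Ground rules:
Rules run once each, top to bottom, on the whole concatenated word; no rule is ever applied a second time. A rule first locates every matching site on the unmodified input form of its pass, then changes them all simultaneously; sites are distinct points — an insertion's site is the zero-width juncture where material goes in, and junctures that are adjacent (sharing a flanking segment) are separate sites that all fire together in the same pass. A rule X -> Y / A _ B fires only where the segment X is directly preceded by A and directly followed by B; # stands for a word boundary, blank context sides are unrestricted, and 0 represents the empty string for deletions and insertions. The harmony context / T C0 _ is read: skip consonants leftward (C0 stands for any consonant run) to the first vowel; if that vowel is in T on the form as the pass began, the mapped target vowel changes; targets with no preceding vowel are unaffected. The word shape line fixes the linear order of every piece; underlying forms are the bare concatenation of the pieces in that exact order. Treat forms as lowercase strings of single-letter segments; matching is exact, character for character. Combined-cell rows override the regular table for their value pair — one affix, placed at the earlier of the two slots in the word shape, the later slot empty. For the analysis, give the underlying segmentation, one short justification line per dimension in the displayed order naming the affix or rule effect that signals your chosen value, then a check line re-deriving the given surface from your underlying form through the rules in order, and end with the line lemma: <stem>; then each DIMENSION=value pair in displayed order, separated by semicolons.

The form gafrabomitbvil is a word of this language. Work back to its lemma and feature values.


underlying: gafrabe-mi-tb-vil
TOR=ib - signalled by the combined affix row
SUR=zo - signalled by the affix -tb
NUM=ak - signalled by the affix -mi
RANK=em - signalled by the combined affix row
check: gafrabemitbvil -> gafrabomitbvil
lemma: gafrabe; TOR=ib; SUR=zo; NUM=ak; RANK=em


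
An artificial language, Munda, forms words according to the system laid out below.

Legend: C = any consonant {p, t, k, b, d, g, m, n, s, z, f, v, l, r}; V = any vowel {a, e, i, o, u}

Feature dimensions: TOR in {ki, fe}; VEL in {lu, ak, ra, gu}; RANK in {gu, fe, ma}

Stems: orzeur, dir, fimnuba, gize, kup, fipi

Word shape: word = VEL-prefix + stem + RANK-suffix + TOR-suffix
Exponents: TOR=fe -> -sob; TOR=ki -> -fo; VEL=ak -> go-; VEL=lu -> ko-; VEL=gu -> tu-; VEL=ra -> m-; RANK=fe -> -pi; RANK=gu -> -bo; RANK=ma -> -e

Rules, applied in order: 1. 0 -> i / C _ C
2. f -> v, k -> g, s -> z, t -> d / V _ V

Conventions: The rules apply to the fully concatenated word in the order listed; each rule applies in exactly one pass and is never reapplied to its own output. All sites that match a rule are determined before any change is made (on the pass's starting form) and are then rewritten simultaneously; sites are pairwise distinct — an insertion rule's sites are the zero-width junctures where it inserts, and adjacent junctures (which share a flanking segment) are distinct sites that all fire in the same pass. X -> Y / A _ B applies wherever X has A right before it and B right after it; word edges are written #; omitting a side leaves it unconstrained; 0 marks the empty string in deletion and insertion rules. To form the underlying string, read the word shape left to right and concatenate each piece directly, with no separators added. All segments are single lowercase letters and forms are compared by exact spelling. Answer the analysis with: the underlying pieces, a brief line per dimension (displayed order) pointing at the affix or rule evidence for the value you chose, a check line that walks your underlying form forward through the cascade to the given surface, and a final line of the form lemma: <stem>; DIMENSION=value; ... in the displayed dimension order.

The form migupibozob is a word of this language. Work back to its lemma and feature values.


underlying: m-kup-bo-sob
TOR=fe - signalled by the affix -sob
VEL=ra - signalled by the affix m-
RANK=gu - signalled by the affix -bo
check: mkupbosob -> mikupibosob -> migupibozob
lemma: kup; TOR=fe; VEL=ra; RANK=gu


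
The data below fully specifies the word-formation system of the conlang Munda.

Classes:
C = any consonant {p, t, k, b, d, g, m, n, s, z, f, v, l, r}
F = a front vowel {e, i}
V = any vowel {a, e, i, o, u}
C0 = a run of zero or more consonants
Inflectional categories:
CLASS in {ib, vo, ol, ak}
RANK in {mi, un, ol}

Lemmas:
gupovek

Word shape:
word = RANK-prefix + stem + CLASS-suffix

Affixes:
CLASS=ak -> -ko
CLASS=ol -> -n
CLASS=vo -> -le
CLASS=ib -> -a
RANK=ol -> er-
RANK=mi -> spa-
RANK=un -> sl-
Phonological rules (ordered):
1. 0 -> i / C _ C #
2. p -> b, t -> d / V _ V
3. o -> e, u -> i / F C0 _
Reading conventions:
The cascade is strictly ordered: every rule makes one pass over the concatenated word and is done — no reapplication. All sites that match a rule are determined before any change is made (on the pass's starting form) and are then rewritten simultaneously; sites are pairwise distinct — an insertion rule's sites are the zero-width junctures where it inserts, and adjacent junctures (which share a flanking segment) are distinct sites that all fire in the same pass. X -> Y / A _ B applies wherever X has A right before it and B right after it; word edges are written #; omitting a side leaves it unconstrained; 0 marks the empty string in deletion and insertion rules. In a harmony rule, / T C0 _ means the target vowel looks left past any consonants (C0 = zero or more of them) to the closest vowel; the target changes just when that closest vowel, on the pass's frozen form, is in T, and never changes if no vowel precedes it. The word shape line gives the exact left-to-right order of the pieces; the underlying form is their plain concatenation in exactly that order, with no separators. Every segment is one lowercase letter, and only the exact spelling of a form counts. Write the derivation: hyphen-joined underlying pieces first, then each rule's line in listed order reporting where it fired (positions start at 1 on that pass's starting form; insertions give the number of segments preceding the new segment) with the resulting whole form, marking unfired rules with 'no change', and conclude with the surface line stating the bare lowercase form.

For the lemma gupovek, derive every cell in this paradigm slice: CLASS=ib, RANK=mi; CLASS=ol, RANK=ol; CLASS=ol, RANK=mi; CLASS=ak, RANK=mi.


cell CLASS=ib, RANK=mi:
underlying: spa-gupovek-a
1. 0 -> i / C _ C #: no change
2. p -> b, t -> d / V _ V: fires at position(s) 6: spaguboveka
3. o -> e, u -> i / F C0 _: no change
surface: spaguboveka

cell CLASS=ol, RANK=ol:
underlying: er-gupovek-n
1. 0 -> i / C _ C #: inserts after position(s) 9: ergupovekin
2. p -> b, t -> d / V _ V: fires at position(s) 5: ergubovekin
3. o -> e, u -> i / F C0 _: fires at position(s) 4: ergibovekin
surface: ergibovekin

cell CLASS=ol, RANK=mi:
underlying: spa-gupovek-n
1. 0 -> i / C _ C #: inserts after position(s) 10: spagupovekin
2. p -> b, t -> d / V _ V: fires at position(s) 6: spagubovekin
3. o -> e, u -> i / F C0 _: no change
surface: spagubovekin

cell CLASS=ak, RANK=mi:
underlying: spa-gupovek-ko
1. 0 -> i / C _ C #: no change
2. p -> b, t -> d / V _ V: fires at position(s) 6: spagubovekko
3. o -> e, u -> i / F C0 _: fires at position(s) 12: spagubovekke
surface: spagubovekke


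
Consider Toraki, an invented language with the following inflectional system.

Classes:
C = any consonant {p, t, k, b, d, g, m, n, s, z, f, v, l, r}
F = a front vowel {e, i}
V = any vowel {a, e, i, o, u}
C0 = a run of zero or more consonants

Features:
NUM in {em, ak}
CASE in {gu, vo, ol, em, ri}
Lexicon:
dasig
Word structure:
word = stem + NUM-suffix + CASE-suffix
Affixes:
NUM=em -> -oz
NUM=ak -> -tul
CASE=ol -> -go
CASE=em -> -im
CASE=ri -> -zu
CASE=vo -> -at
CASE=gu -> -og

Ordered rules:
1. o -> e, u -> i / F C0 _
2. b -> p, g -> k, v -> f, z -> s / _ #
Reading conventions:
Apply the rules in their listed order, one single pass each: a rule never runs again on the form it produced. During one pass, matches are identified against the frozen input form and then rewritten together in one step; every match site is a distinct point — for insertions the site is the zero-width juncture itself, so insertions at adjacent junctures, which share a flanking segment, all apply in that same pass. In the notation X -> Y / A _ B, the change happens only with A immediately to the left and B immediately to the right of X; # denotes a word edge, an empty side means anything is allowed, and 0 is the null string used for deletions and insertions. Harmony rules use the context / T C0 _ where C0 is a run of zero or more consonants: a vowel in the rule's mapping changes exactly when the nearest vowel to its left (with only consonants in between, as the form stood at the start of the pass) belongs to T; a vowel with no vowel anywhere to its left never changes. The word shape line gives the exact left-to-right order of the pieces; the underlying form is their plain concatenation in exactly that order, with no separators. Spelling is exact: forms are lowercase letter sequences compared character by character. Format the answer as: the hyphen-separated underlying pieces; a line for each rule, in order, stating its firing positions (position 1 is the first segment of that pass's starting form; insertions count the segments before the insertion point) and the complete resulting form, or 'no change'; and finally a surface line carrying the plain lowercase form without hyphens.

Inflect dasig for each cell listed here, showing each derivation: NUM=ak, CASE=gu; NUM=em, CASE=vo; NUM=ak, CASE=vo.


cell NUM=ak, CASE=gu:
underlying: dasig-tul-og
1. o -> e, u -> i / F C0 _: fires at position(s) 7: dasigtilog
2. b -> p, g -> k, v -> f, z -> s / _ #: fires at position(s) 10: dasigtilok
surface: dasigtilok

cell NUM=em, CASE=vo:
underlying: dasig-oz-at
1. o -> e, u -> i / F C0 _: fires at position(s) 6: dasigezat
2. b -> p, g -> k, v -> f, z -> s / _ #: no change
surface: dasigezat

cell NUM=ak, CASE=vo:
underlying: dasig-tul-at
1. o -> e, u -> i / F C0 _: fires at position(s) 7: dasigtilat
2. b -> p, g -> k, v -> f, z -> s / _ #: no change
surface: dasigtilat


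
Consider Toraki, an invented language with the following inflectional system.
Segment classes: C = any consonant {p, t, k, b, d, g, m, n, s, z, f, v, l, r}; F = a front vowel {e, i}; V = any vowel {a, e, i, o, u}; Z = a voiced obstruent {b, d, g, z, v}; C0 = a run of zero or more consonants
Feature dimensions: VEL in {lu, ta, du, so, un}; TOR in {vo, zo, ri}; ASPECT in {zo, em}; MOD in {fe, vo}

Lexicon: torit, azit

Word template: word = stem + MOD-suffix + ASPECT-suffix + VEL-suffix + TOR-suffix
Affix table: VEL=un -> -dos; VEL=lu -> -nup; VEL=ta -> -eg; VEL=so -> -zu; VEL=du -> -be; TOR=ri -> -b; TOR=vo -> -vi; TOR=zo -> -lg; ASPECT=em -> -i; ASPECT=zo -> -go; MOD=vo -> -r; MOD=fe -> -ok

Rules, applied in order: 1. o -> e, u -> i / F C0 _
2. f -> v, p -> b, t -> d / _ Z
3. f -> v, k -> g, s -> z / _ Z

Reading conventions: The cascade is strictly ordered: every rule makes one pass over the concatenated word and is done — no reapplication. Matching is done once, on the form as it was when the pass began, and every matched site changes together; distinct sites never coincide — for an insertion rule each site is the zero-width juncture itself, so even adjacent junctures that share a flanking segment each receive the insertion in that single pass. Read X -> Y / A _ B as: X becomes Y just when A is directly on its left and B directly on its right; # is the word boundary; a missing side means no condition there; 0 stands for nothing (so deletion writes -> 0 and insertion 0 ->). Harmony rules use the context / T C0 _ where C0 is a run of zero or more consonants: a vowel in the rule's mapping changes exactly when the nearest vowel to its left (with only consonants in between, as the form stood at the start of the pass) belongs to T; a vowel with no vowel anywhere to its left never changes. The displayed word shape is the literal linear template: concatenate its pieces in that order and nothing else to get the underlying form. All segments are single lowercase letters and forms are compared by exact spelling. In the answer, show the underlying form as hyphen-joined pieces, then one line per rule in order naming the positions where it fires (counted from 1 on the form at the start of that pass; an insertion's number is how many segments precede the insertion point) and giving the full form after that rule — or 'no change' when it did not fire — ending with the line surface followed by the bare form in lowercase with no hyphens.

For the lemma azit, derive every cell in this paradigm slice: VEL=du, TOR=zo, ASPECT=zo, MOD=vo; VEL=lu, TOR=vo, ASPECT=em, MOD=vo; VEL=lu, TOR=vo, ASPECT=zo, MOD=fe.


cell VEL=du, TOR=zo, ASPECT=zo, MOD=vo:
underlying: azit-r-go-be-lg
1. o -> e, u -> i / F C0 _: fires at position(s) 7: azitrgebelg
2. f -> v, p -> b, t -> d / _ Z: no change
3. f -> v, k -> g, s -> z / _ Z: no change
surface: azitrgebelg

cell VEL=lu, TOR=vo, ASPECT=em, MOD=vo:
underlying: azit-r-i-nup-vi
1. o -> e, u -> i / F C0 _: fires at position(s) 8: azitrinipvi
2. f -> v, p -> b, t -> d / _ Z: fires at position(s) 9: azitrinibvi
3. f -> v, k -> g, s -> z / _ Z: no change
surface: azitrinibvi

cell VEL=lu, TOR=vo, ASPECT=zo, MOD=fe:
underlying: azit-ok-go-nup-vi
1. o -> e, u -> i / F C0 _: fires at position(s) 5: azitekgonupvi
2. f -> v, p -> b, t -> d / _ Z: fires at position(s) 11: azitekgonubvi
3. f -> v, k -> g, s -> z / _ Z: fires at position(s) 6: aziteggonubvi
surface: aziteggonubvi


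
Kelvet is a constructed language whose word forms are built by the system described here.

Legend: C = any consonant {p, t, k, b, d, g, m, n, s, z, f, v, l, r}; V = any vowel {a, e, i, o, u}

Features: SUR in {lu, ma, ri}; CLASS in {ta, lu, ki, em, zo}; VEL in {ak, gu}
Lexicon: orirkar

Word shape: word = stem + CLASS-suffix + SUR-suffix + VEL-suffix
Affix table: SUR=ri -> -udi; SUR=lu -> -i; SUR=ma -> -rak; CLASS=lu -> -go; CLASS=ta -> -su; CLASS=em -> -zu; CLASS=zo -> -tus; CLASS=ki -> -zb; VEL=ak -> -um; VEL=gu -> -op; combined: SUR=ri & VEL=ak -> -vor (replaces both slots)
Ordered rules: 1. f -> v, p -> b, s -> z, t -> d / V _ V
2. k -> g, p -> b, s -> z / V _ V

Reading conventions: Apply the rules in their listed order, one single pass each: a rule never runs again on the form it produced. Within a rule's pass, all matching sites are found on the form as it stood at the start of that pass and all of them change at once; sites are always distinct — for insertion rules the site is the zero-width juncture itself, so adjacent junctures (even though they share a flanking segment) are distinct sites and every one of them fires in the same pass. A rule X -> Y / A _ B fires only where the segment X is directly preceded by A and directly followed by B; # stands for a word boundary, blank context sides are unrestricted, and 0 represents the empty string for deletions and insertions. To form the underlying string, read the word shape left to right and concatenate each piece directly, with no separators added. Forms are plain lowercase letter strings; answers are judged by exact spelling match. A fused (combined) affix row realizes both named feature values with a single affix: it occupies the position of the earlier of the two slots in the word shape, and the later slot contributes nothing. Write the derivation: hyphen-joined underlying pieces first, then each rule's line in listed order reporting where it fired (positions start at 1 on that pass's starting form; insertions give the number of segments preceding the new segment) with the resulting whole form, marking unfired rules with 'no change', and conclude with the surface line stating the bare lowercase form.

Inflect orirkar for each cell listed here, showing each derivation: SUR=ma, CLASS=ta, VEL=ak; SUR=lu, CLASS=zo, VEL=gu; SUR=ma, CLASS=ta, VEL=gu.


cell SUR=ma, CLASS=ta, VEL=ak:
underlying: orirkar-su-rak-um
1. f -> v, p -> b, s -> z, t -> d / V _ V: no change
2. k -> g, p -> b, s -> z / V _ V: fires at position(s) 12: orirkarsuragum
surface: orirkarsuragum

cell SUR=lu, CLASS=zo, VEL=gu:
underlying: orirkar-tus-i-op
1. f -> v, p -> b, s -> z, t -> d / V _ V: fires at position(s) 10: orirkartuziop
2. k -> g, p -> b, s -> z / V _ V: no change
surface: orirkartuziop

cell SUR=ma, CLASS=ta, VEL=gu:
underlying: orirkar-su-rak-op
1. f -> v, p -> b, s -> z, t -> d / V _ V: no change
2. k -> g, p -> b, s -> z / V _ V: fires at position(s) 12: orirkarsuragop
surface: orirkarsuragop


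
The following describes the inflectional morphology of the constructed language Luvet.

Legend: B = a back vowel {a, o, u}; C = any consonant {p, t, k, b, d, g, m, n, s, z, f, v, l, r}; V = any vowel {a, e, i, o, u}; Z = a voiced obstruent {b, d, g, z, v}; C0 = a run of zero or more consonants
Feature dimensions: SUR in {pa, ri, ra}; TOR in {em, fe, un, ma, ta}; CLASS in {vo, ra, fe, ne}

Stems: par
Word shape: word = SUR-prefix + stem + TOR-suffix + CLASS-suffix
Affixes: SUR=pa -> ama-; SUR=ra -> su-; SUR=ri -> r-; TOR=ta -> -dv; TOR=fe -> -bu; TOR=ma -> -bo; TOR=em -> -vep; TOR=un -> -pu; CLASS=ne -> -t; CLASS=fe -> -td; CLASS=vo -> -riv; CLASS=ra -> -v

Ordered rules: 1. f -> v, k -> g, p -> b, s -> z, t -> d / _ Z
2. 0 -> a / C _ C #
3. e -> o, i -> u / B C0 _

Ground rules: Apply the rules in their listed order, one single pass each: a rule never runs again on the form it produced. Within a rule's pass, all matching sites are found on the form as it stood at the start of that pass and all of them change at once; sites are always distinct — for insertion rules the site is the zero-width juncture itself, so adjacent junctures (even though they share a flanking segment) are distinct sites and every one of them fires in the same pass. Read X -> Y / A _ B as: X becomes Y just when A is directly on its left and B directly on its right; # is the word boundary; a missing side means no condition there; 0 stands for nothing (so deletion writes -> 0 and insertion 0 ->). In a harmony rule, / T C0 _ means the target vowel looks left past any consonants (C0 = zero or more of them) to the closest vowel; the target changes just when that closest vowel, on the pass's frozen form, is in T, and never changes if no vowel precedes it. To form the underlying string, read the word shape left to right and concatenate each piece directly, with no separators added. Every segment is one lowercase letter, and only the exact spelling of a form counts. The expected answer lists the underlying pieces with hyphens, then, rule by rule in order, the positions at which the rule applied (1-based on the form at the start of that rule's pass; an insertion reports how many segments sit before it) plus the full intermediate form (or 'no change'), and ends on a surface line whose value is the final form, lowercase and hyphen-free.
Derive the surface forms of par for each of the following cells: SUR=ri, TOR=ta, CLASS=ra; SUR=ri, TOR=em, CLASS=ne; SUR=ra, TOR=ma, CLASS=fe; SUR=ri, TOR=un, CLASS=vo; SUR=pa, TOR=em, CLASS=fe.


cell SUR=ri, TOR=ta, CLASS=ra:
underlying: r-par-dv-v
1. f -> v, k -> g, p -> b, s -> z, t -> d / _ Z: no change
2. 0 -> a / C _ C #: inserts after position(s) 6: rpardvav
3. e -> o, i -> u / B C0 _: no change
surface: rpardvav

cell SUR=ri, TOR=em, CLASS=ne:
underlying: r-par-vep-t
1. f -> v, k -> g, p -> b, s -> z, t -> d / _ Z: no change
2. 0 -> a / C _ C #: inserts after position(s) 7: rparvepat
3. e -> o, i -> u / B C0 _: fires at position(s) 6: rparvopat
surface: rparvopat

cell SUR=ra, TOR=ma, CLASS=fe:
underlying: su-par-bo-td
1. f -> v, k -> g, p -> b, s -> z, t -> d / _ Z: fires at position(s) 8: suparbodd
2. 0 -> a / C _ C #: inserts after position(s) 8: suparbodad
3. e -> o, i -> u / B C0 _: no change
surface: suparbodad

cell SUR=ri, TOR=un, CLASS=vo:
underlying: r-par-pu-riv
1. f -> v, k -> g, p -> b, s -> z, t -> d / _ Z: no change
2. 0 -> a / C _ C #: no change
3. e -> o, i -> u / B C0 _: fires at position(s) 8: rparpuruv
surface: rparpuruv

cell SUR=pa, TOR=em, CLASS=fe:
underlying: ama-par-vep-td
1. f -> v, k -> g, p -> b, s -> z, t -> d / _ Z: fires at position(s) 10: amaparvepdd
2. 0 -> a / C _ C #: inserts after position(s) 10: amaparvepdad
3. e -> o, i -> u / B C0 _: fires at position(s) 8: amaparvopdad
surface: amaparvopdad


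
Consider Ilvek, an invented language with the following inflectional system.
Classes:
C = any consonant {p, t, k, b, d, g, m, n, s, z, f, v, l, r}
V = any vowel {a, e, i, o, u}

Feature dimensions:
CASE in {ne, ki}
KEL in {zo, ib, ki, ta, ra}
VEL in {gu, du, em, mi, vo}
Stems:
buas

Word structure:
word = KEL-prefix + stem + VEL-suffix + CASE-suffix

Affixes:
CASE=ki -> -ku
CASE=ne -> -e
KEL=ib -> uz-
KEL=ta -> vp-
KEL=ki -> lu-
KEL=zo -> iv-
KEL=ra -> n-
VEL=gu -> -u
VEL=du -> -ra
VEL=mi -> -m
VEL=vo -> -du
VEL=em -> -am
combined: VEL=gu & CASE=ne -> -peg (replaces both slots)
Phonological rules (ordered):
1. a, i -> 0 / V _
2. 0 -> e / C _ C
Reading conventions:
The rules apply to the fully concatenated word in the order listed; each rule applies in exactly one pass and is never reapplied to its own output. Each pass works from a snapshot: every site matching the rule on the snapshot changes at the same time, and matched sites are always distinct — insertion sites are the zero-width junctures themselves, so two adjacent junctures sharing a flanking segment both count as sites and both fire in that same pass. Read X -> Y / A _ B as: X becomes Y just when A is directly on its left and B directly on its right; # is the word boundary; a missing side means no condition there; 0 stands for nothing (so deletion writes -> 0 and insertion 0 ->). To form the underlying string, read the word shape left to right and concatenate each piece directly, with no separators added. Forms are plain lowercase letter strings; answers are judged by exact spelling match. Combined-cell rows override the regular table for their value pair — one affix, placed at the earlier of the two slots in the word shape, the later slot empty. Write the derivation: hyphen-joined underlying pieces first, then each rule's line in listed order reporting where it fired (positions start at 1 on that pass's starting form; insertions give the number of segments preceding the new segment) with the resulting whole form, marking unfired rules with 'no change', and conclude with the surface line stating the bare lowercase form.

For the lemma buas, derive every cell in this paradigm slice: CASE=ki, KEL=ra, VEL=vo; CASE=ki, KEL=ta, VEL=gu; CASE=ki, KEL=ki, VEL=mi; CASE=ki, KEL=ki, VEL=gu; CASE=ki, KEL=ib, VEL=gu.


cell CASE=ki, KEL=ra, VEL=vo:
underlying: n-buas-du-ku
1. a, i -> 0 / V _: fires at position(s) 4: nbusduku
2. 0 -> e / C _ C: inserts after position(s) 1, 4: nebuseduku
surface: nebuseduku

cell CASE=ki, KEL=ta, VEL=gu:
underlying: vp-buas-u-ku
1. a, i -> 0 / V _: fires at position(s) 5: vpbusuku
2. 0 -> e / C _ C: inserts after position(s) 1, 2: vepebusuku
surface: vepebusuku

cell CASE=ki, KEL=ki, VEL=mi:
underlying: lu-buas-m-ku
1. a, i -> 0 / V _: fires at position(s) 5: lubusmku
2. 0 -> e / C _ C: inserts after position(s) 5, 6: lubusemeku
surface: lubusemeku

cell CASE=ki, KEL=ki, VEL=gu:
underlying: lu-buas-u-ku
1. a, i -> 0 / V _: fires at position(s) 5: lubusuku
2. 0 -> e / C _ C: no change
surface: lubusuku

cell CASE=ki, KEL=ib, VEL=gu:
underlying: uz-buas-u-ku
1. a, i -> 0 / V _: fires at position(s) 5: uzbusuku
2. 0 -> e / C _ C: inserts after position(s) 2: uzebusuku
surface: uzebusuku


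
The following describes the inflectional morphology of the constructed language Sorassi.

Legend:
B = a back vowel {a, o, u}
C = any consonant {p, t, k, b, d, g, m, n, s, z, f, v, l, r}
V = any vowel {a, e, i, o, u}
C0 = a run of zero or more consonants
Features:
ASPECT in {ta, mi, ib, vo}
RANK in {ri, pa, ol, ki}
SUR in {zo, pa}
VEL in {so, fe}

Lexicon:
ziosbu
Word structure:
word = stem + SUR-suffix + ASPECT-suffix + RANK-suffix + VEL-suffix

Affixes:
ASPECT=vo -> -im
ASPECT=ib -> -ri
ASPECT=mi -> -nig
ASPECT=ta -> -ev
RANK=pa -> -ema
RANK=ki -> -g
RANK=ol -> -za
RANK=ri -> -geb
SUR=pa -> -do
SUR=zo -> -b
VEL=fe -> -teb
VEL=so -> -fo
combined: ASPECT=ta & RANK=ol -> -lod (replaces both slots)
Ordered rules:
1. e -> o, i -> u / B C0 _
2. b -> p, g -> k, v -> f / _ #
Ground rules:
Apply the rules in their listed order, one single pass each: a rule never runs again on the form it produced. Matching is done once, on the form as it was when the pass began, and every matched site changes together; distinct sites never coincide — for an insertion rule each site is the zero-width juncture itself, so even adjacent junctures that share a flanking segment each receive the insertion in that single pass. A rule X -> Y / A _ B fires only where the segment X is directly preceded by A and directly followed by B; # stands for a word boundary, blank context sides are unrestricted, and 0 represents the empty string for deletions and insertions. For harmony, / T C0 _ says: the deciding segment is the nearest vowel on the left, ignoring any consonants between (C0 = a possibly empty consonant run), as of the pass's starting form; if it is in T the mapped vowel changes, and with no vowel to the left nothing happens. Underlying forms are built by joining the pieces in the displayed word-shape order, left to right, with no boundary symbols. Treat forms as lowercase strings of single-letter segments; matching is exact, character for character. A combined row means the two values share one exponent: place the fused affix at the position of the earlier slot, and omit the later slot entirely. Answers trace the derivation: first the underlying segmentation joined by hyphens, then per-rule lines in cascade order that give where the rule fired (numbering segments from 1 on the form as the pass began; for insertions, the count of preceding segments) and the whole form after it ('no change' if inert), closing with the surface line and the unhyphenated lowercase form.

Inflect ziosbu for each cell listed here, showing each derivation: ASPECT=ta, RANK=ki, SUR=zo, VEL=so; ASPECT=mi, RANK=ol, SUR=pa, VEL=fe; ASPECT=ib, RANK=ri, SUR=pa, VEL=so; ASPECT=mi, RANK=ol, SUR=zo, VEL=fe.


cell ASPECT=ta, RANK=ki, SUR=zo, VEL=so:
underlying: ziosbu-b-ev-g-fo
1. e -> o, i -> u / B C0 _: fires at position(s) 8: ziosbubovgfo
2. b -> p, g -> k, v -> f / _ #: no change
surface: ziosbubovgfo

cell ASPECT=mi, RANK=ol, SUR=pa, VEL=fe:
underlying: ziosbu-do-nig-za-teb
1. e -> o, i -> u / B C0 _: fires at position(s) 10, 15: ziosbudonugzatob
2. b -> p, g -> k, v -> f / _ #: fires at position(s) 16: ziosbudonugzatop
surface: ziosbudonugzatop

cell ASPECT=ib, RANK=ri, SUR=pa, VEL=so:
underlying: ziosbu-do-ri-geb-fo
1. e -> o, i -> u / B C0 _: fires at position(s) 10: ziosbudorugebfo
2. b -> p, g -> k, v -> f / _ #: no change
surface: ziosbudorugebfo

cell ASPECT=mi, RANK=ol, SUR=zo, VEL=fe:
underlying: ziosbu-b-nig-za-teb
1. e -> o, i -> u / B C0 _: fires at position(s) 9, 14: ziosbubnugzatob
2. b -> p, g -> k, v -> f / _ #: fires at position(s) 15: ziosbubnugzatop
surface: ziosbubnugzatop


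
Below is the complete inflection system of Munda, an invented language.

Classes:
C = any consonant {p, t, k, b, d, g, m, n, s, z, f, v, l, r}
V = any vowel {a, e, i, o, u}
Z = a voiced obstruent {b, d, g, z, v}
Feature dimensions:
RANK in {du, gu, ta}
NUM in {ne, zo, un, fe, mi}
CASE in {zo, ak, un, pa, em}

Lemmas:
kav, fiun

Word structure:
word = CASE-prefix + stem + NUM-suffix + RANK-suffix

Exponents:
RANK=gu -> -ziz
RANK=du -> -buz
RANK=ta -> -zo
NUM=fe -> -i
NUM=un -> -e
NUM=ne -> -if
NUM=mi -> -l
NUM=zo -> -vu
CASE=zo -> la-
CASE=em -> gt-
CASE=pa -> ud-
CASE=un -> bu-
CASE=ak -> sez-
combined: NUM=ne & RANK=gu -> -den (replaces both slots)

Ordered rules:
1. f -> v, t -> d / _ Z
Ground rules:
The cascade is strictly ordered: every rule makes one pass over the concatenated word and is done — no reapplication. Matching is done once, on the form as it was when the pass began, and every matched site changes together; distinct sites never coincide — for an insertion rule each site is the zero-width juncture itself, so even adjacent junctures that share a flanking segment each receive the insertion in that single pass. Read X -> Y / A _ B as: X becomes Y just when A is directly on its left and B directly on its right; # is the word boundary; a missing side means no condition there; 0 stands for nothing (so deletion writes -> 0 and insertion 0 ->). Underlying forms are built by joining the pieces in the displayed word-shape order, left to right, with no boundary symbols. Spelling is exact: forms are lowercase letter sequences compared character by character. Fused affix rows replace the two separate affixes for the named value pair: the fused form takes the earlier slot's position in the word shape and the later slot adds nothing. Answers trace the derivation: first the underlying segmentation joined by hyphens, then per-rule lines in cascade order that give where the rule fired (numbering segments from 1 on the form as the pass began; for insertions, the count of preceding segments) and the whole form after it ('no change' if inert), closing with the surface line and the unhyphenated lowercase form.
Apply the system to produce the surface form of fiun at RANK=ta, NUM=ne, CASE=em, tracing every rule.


underlying: gt-fiun-if-zo
1. f -> v, t -> d / _ Z: fires at position(s) 8: gtfiunivzo
surface: gtfiunivzo


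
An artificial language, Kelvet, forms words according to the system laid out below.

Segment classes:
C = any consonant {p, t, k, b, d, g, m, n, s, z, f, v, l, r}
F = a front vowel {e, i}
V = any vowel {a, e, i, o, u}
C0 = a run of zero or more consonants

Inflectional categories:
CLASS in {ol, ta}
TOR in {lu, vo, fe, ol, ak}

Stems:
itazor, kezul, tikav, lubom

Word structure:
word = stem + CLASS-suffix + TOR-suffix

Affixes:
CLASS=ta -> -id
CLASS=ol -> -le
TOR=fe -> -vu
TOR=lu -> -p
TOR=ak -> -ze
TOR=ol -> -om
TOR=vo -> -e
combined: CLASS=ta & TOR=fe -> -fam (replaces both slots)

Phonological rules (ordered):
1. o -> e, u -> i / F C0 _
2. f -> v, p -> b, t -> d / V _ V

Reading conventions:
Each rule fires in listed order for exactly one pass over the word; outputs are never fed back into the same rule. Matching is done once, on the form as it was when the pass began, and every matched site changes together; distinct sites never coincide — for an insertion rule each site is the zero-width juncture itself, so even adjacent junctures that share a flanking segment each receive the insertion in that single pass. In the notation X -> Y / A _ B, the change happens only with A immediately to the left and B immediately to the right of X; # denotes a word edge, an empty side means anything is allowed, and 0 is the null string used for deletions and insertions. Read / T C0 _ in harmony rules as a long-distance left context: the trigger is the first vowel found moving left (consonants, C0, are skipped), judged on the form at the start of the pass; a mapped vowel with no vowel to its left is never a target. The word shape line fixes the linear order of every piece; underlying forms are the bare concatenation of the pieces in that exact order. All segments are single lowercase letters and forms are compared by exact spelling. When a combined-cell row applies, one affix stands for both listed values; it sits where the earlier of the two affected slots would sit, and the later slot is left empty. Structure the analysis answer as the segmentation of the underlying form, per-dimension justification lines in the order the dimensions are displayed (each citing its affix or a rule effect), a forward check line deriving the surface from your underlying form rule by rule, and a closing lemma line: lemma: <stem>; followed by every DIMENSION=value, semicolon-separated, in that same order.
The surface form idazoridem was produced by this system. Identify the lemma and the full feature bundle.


underlying: itazor-id-om
CLASS=ta - signalled by the affix -id
TOR=ol - signalled by the affix -om
check: itazoridom -> itazoridem -> idazoridem
lemma: itazor; CLASS=ta; TOR=ol
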